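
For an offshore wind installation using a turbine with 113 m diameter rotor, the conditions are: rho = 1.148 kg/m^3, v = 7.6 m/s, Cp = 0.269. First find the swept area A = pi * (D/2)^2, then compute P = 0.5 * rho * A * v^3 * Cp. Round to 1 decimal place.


Step 1 -- Compute swept area:
  A = pi * (D/2)^2 = pi * (113/2)^2 = 10028.75 m^2
Step 2 -- Apply wind power equation:
  P = 0.5 * rho * A * v^3 * Cp
  v^3 = 7.6^3 = 438.976
  P = 0.5 * 1.148 * 10028.75 * 438.976 * 0.269
  P = 679753.9 W

679753.9


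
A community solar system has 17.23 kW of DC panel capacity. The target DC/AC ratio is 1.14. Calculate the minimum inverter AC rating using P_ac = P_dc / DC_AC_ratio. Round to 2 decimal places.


The inverter AC capacity is determined by the DC/AC ratio.
Given: P_dc = 17.23 kW, DC/AC ratio = 1.14
P_ac = P_dc / ratio = 17.23 / 1.14
P_ac = 15.11 kW

15.11


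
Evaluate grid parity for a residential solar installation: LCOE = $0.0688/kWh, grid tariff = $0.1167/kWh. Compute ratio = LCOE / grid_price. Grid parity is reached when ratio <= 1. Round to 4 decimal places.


Compare LCOE to grid price:
  LCOE = $0.0688/kWh, Grid price = $0.1167/kWh
  Ratio = LCOE / grid_price = 0.0688 / 0.1167 = 0.5895
  Grid parity achieved (ratio <= 1)? yes

0.5895


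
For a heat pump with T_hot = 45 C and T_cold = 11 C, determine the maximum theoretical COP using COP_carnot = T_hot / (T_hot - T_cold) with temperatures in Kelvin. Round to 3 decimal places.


Convert to Kelvin:
  T_hot = 45 + 273.15 = 318.15 K
  T_cold = 11 + 273.15 = 284.15 K
Apply Carnot COP formula:
  COP = T_hot_K / (T_hot_K - T_cold_K) = 318.15 / 34.0
  COP = 9.357

9.357


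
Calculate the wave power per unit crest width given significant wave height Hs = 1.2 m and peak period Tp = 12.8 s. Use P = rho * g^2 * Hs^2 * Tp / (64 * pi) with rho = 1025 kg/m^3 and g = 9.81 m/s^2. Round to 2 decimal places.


Apply wave power formula:
  g^2 = 9.81^2 = 96.2361
  Hs^2 = 1.2^2 = 1.44
  Numerator = rho * g^2 * Hs^2 * Tp = 1025 * 96.2361 * 1.44 * 12.8 = 1818169.39
  Denominator = 64 * pi = 201.0619
  P = 1818169.39 / 201.0619 = 9042.83 W/m

9042.83


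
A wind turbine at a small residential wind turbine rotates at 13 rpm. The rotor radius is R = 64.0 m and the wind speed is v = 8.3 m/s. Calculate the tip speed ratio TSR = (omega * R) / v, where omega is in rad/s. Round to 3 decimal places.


Convert rotational speed to rad/s:
  omega = 13 * 2 * pi / 60 = 1.3614 rad/s
Compute tip speed:
  v_tip = omega * R = 1.3614 * 64.0 = 87.127 m/s
Tip speed ratio:
  TSR = v_tip / v_wind = 87.127 / 8.3 = 10.497

10.497


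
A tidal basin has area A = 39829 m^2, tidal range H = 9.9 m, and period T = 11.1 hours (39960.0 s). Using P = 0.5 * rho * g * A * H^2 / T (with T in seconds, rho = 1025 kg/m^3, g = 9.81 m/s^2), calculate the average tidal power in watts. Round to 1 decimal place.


Convert period to seconds: T = 11.1 * 3600 = 39960.0 s
H^2 = 9.9^2 = 98.01
P = 0.5 * rho * g * A * H^2 / T
P = 0.5 * 1025 * 9.81 * 39829 * 98.01 / 39960.0
P = 491142.1 W

491142.1


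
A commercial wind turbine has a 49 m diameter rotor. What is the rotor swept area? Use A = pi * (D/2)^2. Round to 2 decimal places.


Compute the rotor radius:
  r = D / 2 = 49 / 2 = 24.5 m
Calculate swept area:
  A = pi * r^2 = pi * 24.5^2
  A = 1885.74 m^2

1885.74


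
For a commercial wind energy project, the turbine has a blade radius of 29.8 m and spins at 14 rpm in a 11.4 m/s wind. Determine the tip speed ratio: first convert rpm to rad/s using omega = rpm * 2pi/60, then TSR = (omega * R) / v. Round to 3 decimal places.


Convert rotational speed to rad/s:
  omega = 14 * 2 * pi / 60 = 1.4661 rad/s
Compute tip speed:
  v_tip = omega * R = 1.4661 * 29.8 = 43.689 m/s
Tip speed ratio:
  TSR = v_tip / v_wind = 43.689 / 11.4 = 3.832

3.832


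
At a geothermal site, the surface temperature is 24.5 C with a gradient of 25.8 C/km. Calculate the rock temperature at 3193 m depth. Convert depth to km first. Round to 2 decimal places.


Convert depth to km: 3193 / 1000 = 3.193 km
Temperature increase = gradient * depth_km = 25.8 * 3.193 = 82.38 C
Temperature at depth = T_surface + delta_T = 24.5 + 82.38
T = 106.88 C

106.88


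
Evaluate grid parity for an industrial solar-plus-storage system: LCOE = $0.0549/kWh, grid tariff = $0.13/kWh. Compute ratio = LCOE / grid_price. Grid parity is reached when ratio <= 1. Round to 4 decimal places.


Compare LCOE to grid price:
  LCOE = $0.0549/kWh, Grid price = $0.13/kWh
  Ratio = LCOE / grid_price = 0.0549 / 0.13 = 0.4223
  Grid parity achieved (ratio <= 1)? yes

0.4223


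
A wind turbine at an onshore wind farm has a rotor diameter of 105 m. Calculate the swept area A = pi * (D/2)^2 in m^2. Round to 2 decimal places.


Compute the rotor radius:
  r = D / 2 = 105 / 2 = 52.5 m
Calculate swept area:
  A = pi * r^2 = pi * 52.5^2
  A = 8659.01 m^2

8659.01


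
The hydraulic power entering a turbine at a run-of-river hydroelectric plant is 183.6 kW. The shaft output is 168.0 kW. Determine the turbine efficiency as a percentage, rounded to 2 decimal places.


Turbine efficiency = (output power / input power) * 100
eta = (168.0 / 183.6) * 100
eta = 91.50%

91.50


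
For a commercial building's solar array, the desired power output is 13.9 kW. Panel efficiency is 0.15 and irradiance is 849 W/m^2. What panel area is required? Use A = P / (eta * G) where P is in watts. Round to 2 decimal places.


Convert target power to watts: P = 13.9 * 1000 = 13900.0 W
Compute denominator: eta * G = 0.15 * 849 = 127.35
Required area A = P / (eta * G) = 13900.0 / 127.35
A = 109.15 m^2

109.15


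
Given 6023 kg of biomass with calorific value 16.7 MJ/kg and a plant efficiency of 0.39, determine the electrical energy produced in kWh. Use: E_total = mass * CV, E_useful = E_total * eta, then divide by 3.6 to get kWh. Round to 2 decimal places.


Total energy = mass * CV = 6023 * 16.7 = 100584.1 MJ
Useful energy = total * eta = 100584.1 * 0.39 = 39227.8 MJ
Convert to kWh: 39227.8 / 3.6
Useful energy = 10896.61 kWh

10896.61


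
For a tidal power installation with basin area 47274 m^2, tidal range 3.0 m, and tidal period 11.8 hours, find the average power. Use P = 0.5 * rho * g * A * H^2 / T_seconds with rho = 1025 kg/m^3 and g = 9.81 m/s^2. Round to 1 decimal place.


Convert period to seconds: T = 11.8 * 3600 = 42480.0 s
H^2 = 3.0^2 = 9.0
P = 0.5 * rho * g * A * H^2 / T
P = 0.5 * 1025 * 9.81 * 47274 * 9.0 / 42480.0
P = 50355.1 W

50355.1


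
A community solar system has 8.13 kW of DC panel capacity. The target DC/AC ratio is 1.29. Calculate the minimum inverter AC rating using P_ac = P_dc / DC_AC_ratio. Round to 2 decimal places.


The inverter AC capacity is determined by the DC/AC ratio.
Given: P_dc = 8.13 kW, DC/AC ratio = 1.29
P_ac = P_dc / ratio = 8.13 / 1.29
P_ac = 6.30 kW

6.30


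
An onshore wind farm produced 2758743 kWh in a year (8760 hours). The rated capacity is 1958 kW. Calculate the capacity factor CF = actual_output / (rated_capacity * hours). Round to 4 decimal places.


Capacity factor = actual output / maximum possible output
Maximum possible = rated * hours = 1958 * 8760 = 17152080 kWh
CF = 2758743 / 17152080
CF = 0.1608

0.1608


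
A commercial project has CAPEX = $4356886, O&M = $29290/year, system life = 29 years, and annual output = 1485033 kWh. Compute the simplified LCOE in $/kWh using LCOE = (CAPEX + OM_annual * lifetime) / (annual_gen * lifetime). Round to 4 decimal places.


Total cost = CAPEX + OM * lifetime = 4356886 + 29290 * 29 = 4356886 + 849410 = 5206296
Total generation = annual * lifetime = 1485033 * 29 = 43065957 kWh
LCOE = 5206296 / 43065957
LCOE = 0.1209 $/kWh

0.1209


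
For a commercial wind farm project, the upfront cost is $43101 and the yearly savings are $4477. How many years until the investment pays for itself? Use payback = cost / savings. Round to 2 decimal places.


Simple payback period = initial cost / annual savings
Payback = 43101 / 4477
Payback = 9.63 years

9.63


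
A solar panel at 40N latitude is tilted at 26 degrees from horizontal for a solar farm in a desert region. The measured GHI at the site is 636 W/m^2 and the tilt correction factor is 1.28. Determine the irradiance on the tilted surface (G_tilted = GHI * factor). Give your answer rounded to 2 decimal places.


Identify the given values:
  GHI = 636 W/m^2, tilt correction factor = 1.28
Apply the formula G_tilted = GHI * factor:
  G_tilted = 636 * 1.28
  G_tilted = 814.08 W/m^2

814.08


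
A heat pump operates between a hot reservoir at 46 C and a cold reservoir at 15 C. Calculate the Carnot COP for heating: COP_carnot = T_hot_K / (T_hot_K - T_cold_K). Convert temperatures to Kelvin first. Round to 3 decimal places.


Convert to Kelvin:
  T_hot = 46 + 273.15 = 319.15 K
  T_cold = 15 + 273.15 = 288.15 K
Apply Carnot COP formula:
  COP = T_hot_K / (T_hot_K - T_cold_K) = 319.15 / 31.0
  COP = 10.295

10.295


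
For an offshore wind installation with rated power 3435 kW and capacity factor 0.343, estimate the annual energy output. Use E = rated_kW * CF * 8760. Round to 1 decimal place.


Annual energy = rated_kW * capacity_factor * hours_per_year
Given: P_rated = 3435 kW, CF = 0.343, hours = 8760
E = 3435 * 0.343 * 8760
E = 10321075.8 kWh

10321075.8


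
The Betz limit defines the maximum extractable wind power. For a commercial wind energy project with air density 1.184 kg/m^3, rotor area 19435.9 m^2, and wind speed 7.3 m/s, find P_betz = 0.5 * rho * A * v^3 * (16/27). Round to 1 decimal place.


The Betz coefficient Cp_max = 16/27 = 0.5926
v^3 = 7.3^3 = 389.017
P_betz = 0.5 * rho * A * v^3 * Cp_max
P_betz = 0.5 * 1.184 * 19435.9 * 389.017 * 0.5926
P_betz = 2652474.2 W

2652474.2


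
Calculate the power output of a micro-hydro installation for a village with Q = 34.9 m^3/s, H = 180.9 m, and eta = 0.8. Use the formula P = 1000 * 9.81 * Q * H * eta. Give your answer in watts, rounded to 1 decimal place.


Apply the hydropower formula P = rho * g * Q * H * eta
rho * g = 1000 * 9.81 = 9810.0
P = 9810.0 * 34.9 * 180.9 * 0.8
P = 49547641.7 W

49547641.7


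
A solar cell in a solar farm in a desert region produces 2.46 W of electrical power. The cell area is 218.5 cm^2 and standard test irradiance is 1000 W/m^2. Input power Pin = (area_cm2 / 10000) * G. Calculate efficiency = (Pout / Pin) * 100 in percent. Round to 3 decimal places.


First compute the input power:
  Pin = area_cm2 / 10000 * G = 218.5 / 10000 * 1000 = 21.85 W
Then compute efficiency:
  Efficiency = (Pout / Pin) * 100 = (2.46 / 21.85) * 100
  Efficiency = 11.259%

11.259


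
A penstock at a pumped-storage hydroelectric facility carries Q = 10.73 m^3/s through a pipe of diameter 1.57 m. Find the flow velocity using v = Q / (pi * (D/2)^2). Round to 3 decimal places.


Compute pipe cross-sectional area:
  A = pi * (D/2)^2 = pi * (1.57/2)^2 = 1.9359 m^2
Calculate velocity:
  v = Q / A = 10.73 / 1.9359
  v = 5.543 m/s

5.543


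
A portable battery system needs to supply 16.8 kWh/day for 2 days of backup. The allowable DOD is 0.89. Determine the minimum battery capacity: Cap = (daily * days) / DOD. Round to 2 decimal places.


Total energy needed = daily * days = 16.8 * 2 = 33.6 kWh
Account for depth of discharge:
  Cap = total_energy / DOD = 33.6 / 0.89
  Cap = 37.75 kWh

37.75


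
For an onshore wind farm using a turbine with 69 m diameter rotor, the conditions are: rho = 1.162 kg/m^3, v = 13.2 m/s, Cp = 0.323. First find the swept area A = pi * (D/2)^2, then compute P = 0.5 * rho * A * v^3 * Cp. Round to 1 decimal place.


Step 1 -- Compute swept area:
  A = pi * (D/2)^2 = pi * (69/2)^2 = 3739.28 m^2
Step 2 -- Apply wind power equation:
  P = 0.5 * rho * A * v^3 * Cp
  v^3 = 13.2^3 = 2299.968
  P = 0.5 * 1.162 * 3739.28 * 2299.968 * 0.323
  P = 1613944.2 W

1613944.2


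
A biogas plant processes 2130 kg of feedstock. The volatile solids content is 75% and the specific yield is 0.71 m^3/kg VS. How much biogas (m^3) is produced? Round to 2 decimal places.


Compute volatile solids:
  VS = mass * VS_fraction = 2130 * 0.75 = 1597.5 kg
Calculate biogas volume:
  Biogas = VS * specific_yield = 1597.5 * 0.71
  Biogas = 1134.23 m^3

1134.23


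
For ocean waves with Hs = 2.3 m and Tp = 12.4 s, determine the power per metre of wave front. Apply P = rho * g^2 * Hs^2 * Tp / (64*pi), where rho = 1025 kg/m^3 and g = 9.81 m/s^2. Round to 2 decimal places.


Apply wave power formula:
  g^2 = 9.81^2 = 96.2361
  Hs^2 = 2.3^2 = 5.29
  Numerator = rho * g^2 * Hs^2 * Tp = 1025 * 96.2361 * 5.29 * 12.4 = 6470520.8
  Denominator = 64 * pi = 201.0619
  P = 6470520.8 / 201.0619 = 32181.73 W/m

32181.73


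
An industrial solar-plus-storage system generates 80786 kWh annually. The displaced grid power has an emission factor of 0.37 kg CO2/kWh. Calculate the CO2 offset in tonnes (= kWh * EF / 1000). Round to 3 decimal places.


CO2 offset in kg = generation * emission_factor
CO2 offset = 80786 * 0.37 = 29890.82 kg
Convert to tonnes:
  CO2 offset = 29890.82 / 1000 = 29.891 tonnes

29.891


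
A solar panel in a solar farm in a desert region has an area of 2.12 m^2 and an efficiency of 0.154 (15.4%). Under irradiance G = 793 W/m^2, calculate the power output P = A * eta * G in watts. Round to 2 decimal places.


Use the solar power formula P = A * eta * G.
Given: A = 2.12 m^2, eta = 0.154, G = 793 W/m^2
P = 2.12 * 0.154 * 793
P = 258.90 W

258.90


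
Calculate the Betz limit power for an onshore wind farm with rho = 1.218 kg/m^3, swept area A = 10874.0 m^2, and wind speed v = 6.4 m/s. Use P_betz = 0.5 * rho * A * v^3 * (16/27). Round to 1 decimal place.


The Betz coefficient Cp_max = 16/27 = 0.5926
v^3 = 6.4^3 = 262.144
P_betz = 0.5 * rho * A * v^3 * Cp_max
P_betz = 0.5 * 1.218 * 10874.0 * 262.144 * 0.5926
P_betz = 1028733.2 W

1028733.2


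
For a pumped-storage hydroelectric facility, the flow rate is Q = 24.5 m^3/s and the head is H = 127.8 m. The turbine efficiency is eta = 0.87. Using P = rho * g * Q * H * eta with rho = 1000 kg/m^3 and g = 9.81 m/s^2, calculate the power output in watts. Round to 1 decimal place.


Apply the hydropower formula P = rho * g * Q * H * eta
rho * g = 1000 * 9.81 = 9810.0
P = 9810.0 * 24.5 * 127.8 * 0.87
P = 26722999.2 W

26722999.2


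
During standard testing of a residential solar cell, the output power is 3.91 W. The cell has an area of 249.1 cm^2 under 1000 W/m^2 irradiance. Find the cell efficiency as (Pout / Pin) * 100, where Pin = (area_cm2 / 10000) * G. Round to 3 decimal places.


First compute the input power:
  Pin = area_cm2 / 10000 * G = 249.1 / 10000 * 1000 = 24.91 W
Then compute efficiency:
  Efficiency = (Pout / Pin) * 100 = (3.91 / 24.91) * 100
  Efficiency = 15.697%

15.697


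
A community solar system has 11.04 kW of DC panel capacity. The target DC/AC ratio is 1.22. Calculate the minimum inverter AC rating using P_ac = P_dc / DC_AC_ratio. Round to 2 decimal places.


The inverter AC capacity is determined by the DC/AC ratio.
Given: P_dc = 11.04 kW, DC/AC ratio = 1.22
P_ac = P_dc / ratio = 11.04 / 1.22
P_ac = 9.05 kW

9.05


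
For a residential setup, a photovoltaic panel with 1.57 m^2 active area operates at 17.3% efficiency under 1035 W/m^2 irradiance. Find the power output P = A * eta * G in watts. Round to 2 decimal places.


Use the solar power formula P = A * eta * G.
Given: A = 1.57 m^2, eta = 0.173, G = 1035 W/m^2
P = 1.57 * 0.173 * 1035
P = 281.12 W

281.12


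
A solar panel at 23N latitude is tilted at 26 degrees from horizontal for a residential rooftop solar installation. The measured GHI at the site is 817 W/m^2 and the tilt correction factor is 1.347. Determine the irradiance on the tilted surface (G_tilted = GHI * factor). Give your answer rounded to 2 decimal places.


Identify the given values:
  GHI = 817 W/m^2, tilt correction factor = 1.347
Apply the formula G_tilted = GHI * factor:
  G_tilted = 817 * 1.347
  G_tilted = 1100.50 W/m^2

1100.50


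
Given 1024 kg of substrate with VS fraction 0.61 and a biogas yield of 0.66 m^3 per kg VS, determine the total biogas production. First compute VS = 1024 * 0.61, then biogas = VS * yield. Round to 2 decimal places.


Compute volatile solids:
  VS = mass * VS_fraction = 1024 * 0.61 = 624.64 kg
Calculate biogas volume:
  Biogas = VS * specific_yield = 624.64 * 0.66
  Biogas = 412.26 m^3

412.26


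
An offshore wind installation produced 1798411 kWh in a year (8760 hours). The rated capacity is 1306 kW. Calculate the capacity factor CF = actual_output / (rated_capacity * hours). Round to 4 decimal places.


Capacity factor = actual output / maximum possible output
Maximum possible = rated * hours = 1306 * 8760 = 11440560 kWh
CF = 1798411 / 11440560
CF = 0.1572

0.1572


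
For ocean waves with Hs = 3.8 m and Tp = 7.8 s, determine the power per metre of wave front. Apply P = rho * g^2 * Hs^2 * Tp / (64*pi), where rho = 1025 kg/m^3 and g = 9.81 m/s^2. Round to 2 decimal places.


Apply wave power formula:
  g^2 = 9.81^2 = 96.2361
  Hs^2 = 3.8^2 = 14.44
  Numerator = rho * g^2 * Hs^2 * Tp = 1025 * 96.2361 * 14.44 * 7.8 = 11110246.03
  Denominator = 64 * pi = 201.0619
  P = 11110246.03 / 201.0619 = 55257.83 W/m

55257.83


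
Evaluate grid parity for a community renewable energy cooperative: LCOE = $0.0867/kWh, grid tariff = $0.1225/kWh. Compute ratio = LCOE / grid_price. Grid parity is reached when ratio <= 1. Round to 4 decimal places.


Compare LCOE to grid price:
  LCOE = $0.0867/kWh, Grid price = $0.1225/kWh
  Ratio = LCOE / grid_price = 0.0867 / 0.1225 = 0.7078
  Grid parity achieved (ratio <= 1)? yes

0.7078


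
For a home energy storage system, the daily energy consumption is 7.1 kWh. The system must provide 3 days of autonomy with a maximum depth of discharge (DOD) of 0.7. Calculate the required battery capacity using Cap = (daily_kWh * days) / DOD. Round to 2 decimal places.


Total energy needed = daily * days = 7.1 * 3 = 21.3 kWh
Account for depth of discharge:
  Cap = total_energy / DOD = 21.3 / 0.7
  Cap = 30.43 kWh

30.43


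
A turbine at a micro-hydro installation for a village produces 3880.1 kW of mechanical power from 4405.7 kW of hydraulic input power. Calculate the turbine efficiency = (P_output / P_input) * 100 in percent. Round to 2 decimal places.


Turbine efficiency = (output power / input power) * 100
eta = (3880.1 / 4405.7) * 100
eta = 88.07%

88.07


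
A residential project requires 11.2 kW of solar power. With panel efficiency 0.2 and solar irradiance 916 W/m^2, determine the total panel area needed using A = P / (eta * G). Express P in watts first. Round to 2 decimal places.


Convert target power to watts: P = 11.2 * 1000 = 11200.0 W
Compute denominator: eta * G = 0.2 * 916 = 183.2
Required area A = P / (eta * G) = 11200.0 / 183.2
A = 61.14 m^2

61.14


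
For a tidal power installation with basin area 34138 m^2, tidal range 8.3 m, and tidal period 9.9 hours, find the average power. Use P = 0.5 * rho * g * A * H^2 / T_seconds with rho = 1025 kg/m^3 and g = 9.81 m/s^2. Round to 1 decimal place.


Convert period to seconds: T = 9.9 * 3600 = 35640.0 s
H^2 = 8.3^2 = 68.89
P = 0.5 * rho * g * A * H^2 / T
P = 0.5 * 1025 * 9.81 * 34138 * 68.89 / 35640.0
P = 331756.5 W

331756.5


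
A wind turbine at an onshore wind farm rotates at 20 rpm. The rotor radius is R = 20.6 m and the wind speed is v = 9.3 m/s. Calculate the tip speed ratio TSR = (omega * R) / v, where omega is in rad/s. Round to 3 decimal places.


Convert rotational speed to rad/s:
  omega = 20 * 2 * pi / 60 = 2.0944 rad/s
Compute tip speed:
  v_tip = omega * R = 2.0944 * 20.6 = 43.145 m/s
Tip speed ratio:
  TSR = v_tip / v_wind = 43.145 / 9.3 = 4.639

4.639


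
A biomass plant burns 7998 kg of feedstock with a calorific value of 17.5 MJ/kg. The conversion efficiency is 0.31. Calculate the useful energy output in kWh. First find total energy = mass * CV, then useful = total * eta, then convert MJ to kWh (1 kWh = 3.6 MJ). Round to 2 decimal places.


Total energy = mass * CV = 7998 * 17.5 = 139965.0 MJ
Useful energy = total * eta = 139965.0 * 0.31 = 43389.15 MJ
Convert to kWh: 43389.15 / 3.6
Useful energy = 12052.54 kWh

12052.54


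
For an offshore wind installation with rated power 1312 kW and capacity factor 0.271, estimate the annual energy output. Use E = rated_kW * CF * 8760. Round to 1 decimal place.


Annual energy = rated_kW * capacity_factor * hours_per_year
Given: P_rated = 1312 kW, CF = 0.271, hours = 8760
E = 1312 * 0.271 * 8760
E = 3114635.5 kWh

3114635.5


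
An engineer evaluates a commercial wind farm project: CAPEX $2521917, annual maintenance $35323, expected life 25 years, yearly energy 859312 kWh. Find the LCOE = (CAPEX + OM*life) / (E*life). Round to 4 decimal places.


Total cost = CAPEX + OM * lifetime = 2521917 + 35323 * 25 = 2521917 + 883075 = 3404992
Total generation = annual * lifetime = 859312 * 25 = 21482800 kWh
LCOE = 3404992 / 21482800
LCOE = 0.1585 $/kWh

0.1585


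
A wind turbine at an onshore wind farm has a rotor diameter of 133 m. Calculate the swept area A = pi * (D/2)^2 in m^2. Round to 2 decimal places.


Compute the rotor radius:
  r = D / 2 = 133 / 2 = 66.5 m
Calculate swept area:
  A = pi * r^2 = pi * 66.5^2
  A = 13892.91 m^2

13892.91


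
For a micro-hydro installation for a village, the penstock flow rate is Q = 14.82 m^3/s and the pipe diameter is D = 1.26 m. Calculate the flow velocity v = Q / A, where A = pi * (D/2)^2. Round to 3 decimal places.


Compute pipe cross-sectional area:
  A = pi * (D/2)^2 = pi * (1.26/2)^2 = 1.2469 m^2
Calculate velocity:
  v = Q / A = 14.82 / 1.2469
  v = 11.885 m/s

11.885


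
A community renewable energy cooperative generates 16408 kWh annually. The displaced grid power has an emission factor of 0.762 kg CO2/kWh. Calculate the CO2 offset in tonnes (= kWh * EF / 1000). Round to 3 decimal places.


CO2 offset in kg = generation * emission_factor
CO2 offset = 16408 * 0.762 = 12502.9 kg
Convert to tonnes:
  CO2 offset = 12502.9 / 1000 = 12.503 tonnes

12.503


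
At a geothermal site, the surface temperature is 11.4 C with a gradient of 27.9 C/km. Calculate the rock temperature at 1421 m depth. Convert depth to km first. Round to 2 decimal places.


Convert depth to km: 1421 / 1000 = 1.421 km
Temperature increase = gradient * depth_km = 27.9 * 1.421 = 39.65 C
Temperature at depth = T_surface + delta_T = 11.4 + 39.65
T = 51.05 C

51.05


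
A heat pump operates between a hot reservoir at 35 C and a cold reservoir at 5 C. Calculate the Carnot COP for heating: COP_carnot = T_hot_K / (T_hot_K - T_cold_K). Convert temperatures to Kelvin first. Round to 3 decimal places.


Convert to Kelvin:
  T_hot = 35 + 273.15 = 308.15 K
  T_cold = 5 + 273.15 = 278.15 K
Apply Carnot COP formula:
  COP = T_hot_K / (T_hot_K - T_cold_K) = 308.15 / 30.0
  COP = 10.272

10.272


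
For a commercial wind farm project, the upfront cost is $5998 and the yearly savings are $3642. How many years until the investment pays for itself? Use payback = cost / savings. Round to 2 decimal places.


Simple payback period = initial cost / annual savings
Payback = 5998 / 3642
Payback = 1.65 years

1.65


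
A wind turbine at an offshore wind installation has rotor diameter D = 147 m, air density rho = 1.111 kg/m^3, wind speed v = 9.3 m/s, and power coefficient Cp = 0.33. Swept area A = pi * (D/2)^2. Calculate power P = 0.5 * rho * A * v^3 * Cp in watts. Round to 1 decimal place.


Step 1 -- Compute swept area:
  A = pi * (D/2)^2 = pi * (147/2)^2 = 16971.67 m^2
Step 2 -- Apply wind power equation:
  P = 0.5 * rho * A * v^3 * Cp
  v^3 = 9.3^3 = 804.357
  P = 0.5 * 1.111 * 16971.67 * 804.357 * 0.33
  P = 2502484.5 W

2502484.5


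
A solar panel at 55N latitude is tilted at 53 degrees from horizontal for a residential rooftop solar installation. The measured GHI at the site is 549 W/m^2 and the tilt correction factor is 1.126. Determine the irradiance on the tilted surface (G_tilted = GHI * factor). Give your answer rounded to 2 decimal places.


Identify the given values:
  GHI = 549 W/m^2, tilt correction factor = 1.126
Apply the formula G_tilted = GHI * factor:
  G_tilted = 549 * 1.126
  G_tilted = 618.17 W/m^2

618.17


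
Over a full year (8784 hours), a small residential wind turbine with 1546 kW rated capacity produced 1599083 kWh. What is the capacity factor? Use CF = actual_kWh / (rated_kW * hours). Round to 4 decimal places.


Capacity factor = actual output / maximum possible output
Maximum possible = rated * hours = 1546 * 8784 = 13580064 kWh
CF = 1599083 / 13580064
CF = 0.1178

0.1178


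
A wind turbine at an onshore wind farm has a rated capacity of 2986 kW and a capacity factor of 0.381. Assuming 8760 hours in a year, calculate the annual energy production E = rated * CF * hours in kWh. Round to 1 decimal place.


Annual energy = rated_kW * capacity_factor * hours_per_year
Given: P_rated = 2986 kW, CF = 0.381, hours = 8760
E = 2986 * 0.381 * 8760
E = 9965954.2 kWh

9965954.2


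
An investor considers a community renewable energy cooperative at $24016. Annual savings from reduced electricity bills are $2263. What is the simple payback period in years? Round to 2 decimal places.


Simple payback period = initial cost / annual savings
Payback = 24016 / 2263
Payback = 10.61 years

10.61


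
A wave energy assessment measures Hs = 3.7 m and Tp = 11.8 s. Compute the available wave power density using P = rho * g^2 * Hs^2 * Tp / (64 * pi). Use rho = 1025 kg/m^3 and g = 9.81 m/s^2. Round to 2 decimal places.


Apply wave power formula:
  g^2 = 9.81^2 = 96.2361
  Hs^2 = 3.7^2 = 13.69
  Numerator = rho * g^2 * Hs^2 * Tp = 1025 * 96.2361 * 13.69 * 11.8 = 15934826.37
  Denominator = 64 * pi = 201.0619
  P = 15934826.37 / 201.0619 = 79253.32 W/m

79253.32


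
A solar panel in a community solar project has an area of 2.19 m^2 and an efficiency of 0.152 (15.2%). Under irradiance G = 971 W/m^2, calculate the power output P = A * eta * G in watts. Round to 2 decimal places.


Use the solar power formula P = A * eta * G.
Given: A = 2.19 m^2, eta = 0.152, G = 971 W/m^2
P = 2.19 * 0.152 * 971
P = 323.23 W

323.23


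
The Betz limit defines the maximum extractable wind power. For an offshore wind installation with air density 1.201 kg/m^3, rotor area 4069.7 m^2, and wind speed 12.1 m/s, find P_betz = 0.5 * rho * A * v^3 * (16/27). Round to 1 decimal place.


The Betz coefficient Cp_max = 16/27 = 0.5926
v^3 = 12.1^3 = 1771.561
P_betz = 0.5 * rho * A * v^3 * Cp_max
P_betz = 0.5 * 1.201 * 4069.7 * 1771.561 * 0.5926
P_betz = 2565592.9 W

2565592.9


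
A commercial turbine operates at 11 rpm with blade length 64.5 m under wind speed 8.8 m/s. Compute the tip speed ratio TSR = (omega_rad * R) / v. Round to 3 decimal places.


Convert rotational speed to rad/s:
  omega = 11 * 2 * pi / 60 = 1.1519 rad/s
Compute tip speed:
  v_tip = omega * R = 1.1519 * 64.5 = 74.299 m/s
Tip speed ratio:
  TSR = v_tip / v_wind = 74.299 / 8.8 = 8.443

8.443


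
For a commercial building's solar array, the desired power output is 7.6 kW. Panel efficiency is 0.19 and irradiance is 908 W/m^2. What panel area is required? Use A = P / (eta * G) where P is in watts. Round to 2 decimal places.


Convert target power to watts: P = 7.6 * 1000 = 7600.0 W
Compute denominator: eta * G = 0.19 * 908 = 172.52
Required area A = P / (eta * G) = 7600.0 / 172.52
A = 44.05 m^2

44.05


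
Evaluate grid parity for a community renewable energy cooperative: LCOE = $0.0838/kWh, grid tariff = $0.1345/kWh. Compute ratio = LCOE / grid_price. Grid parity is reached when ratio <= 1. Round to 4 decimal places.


Compare LCOE to grid price:
  LCOE = $0.0838/kWh, Grid price = $0.1345/kWh
  Ratio = LCOE / grid_price = 0.0838 / 0.1345 = 0.6230
  Grid parity achieved (ratio <= 1)? yes

0.6230


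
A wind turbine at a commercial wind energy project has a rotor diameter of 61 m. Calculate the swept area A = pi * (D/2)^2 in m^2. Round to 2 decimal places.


Compute the rotor radius:
  r = D / 2 = 61 / 2 = 30.5 m
Calculate swept area:
  A = pi * r^2 = pi * 30.5^2
  A = 2922.47 m^2

2922.47


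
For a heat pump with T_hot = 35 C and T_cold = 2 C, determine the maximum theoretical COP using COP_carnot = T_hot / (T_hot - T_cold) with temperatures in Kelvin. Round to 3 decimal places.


Convert to Kelvin:
  T_hot = 35 + 273.15 = 308.15 K
  T_cold = 2 + 273.15 = 275.15 K
Apply Carnot COP formula:
  COP = T_hot_K / (T_hot_K - T_cold_K) = 308.15 / 33.0
  COP = 9.338

9.338


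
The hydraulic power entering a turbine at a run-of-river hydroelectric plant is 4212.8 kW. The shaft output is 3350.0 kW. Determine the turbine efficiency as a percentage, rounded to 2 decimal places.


Turbine efficiency = (output power / input power) * 100
eta = (3350.0 / 4212.8) * 100
eta = 79.52%

79.52


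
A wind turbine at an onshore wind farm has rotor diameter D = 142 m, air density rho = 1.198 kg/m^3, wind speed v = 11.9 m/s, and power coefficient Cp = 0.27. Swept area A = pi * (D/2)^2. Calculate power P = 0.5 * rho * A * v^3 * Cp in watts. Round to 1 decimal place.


Step 1 -- Compute swept area:
  A = pi * (D/2)^2 = pi * (142/2)^2 = 15836.77 m^2
Step 2 -- Apply wind power equation:
  P = 0.5 * rho * A * v^3 * Cp
  v^3 = 11.9^3 = 1685.159
  P = 0.5 * 1.198 * 15836.77 * 1685.159 * 0.27
  P = 4316165.0 W

4316165.0


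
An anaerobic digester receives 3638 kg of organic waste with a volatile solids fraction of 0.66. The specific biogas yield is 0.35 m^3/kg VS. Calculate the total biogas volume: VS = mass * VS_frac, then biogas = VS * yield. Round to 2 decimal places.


Compute volatile solids:
  VS = mass * VS_fraction = 3638 * 0.66 = 2401.08 kg
Calculate biogas volume:
  Biogas = VS * specific_yield = 2401.08 * 0.35
  Biogas = 840.38 m^3

840.38


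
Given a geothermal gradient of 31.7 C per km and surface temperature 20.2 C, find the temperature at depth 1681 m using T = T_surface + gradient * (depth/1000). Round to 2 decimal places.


Convert depth to km: 1681 / 1000 = 1.681 km
Temperature increase = gradient * depth_km = 31.7 * 1.681 = 53.29 C
Temperature at depth = T_surface + delta_T = 20.2 + 53.29
T = 73.49 C

73.49


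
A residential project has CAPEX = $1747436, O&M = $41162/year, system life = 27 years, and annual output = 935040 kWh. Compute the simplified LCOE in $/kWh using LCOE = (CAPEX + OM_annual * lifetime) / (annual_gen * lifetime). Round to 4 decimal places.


Total cost = CAPEX + OM * lifetime = 1747436 + 41162 * 27 = 1747436 + 1111374 = 2858810
Total generation = annual * lifetime = 935040 * 27 = 25246080 kWh
LCOE = 2858810 / 25246080
LCOE = 0.1132 $/kWh

0.1132


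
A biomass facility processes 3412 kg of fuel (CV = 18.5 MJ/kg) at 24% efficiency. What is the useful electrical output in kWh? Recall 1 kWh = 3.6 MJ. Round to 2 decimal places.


Total energy = mass * CV = 3412 * 18.5 = 63122.0 MJ
Useful energy = total * eta = 63122.0 * 0.24 = 15149.28 MJ
Convert to kWh: 15149.28 / 3.6
Useful energy = 4208.13 kWh

4208.13


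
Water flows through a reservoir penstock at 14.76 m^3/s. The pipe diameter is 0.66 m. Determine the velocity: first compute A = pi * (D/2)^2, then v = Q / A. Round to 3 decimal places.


Compute pipe cross-sectional area:
  A = pi * (D/2)^2 = pi * (0.66/2)^2 = 0.3421 m^2
Calculate velocity:
  v = Q / A = 14.76 / 0.3421
  v = 43.143 m/s

43.143


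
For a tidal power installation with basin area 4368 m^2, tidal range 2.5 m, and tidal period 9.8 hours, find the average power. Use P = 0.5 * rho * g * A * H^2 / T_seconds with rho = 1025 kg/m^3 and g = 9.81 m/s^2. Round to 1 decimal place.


Convert period to seconds: T = 9.8 * 3600 = 35280.0 s
H^2 = 2.5^2 = 6.25
P = 0.5 * rho * g * A * H^2 / T
P = 0.5 * 1025 * 9.81 * 4368 * 6.25 / 35280.0
P = 3890.4 W

3890.4


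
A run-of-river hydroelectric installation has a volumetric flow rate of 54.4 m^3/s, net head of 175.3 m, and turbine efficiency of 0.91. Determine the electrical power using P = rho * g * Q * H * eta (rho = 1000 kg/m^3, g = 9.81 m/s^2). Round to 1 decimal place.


Apply the hydropower formula P = rho * g * Q * H * eta
rho * g = 1000 * 9.81 = 9810.0
P = 9810.0 * 54.4 * 175.3 * 0.91
P = 85131682.3 W

85131682.3


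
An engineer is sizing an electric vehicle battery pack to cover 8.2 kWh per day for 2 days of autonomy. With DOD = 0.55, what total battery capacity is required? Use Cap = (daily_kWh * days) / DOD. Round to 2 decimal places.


Total energy needed = daily * days = 8.2 * 2 = 16.4 kWh
Account for depth of discharge:
  Cap = total_energy / DOD = 16.4 / 0.55
  Cap = 29.82 kWh

29.82


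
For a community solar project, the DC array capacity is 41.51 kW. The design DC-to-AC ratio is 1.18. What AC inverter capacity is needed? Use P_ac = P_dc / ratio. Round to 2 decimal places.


The inverter AC capacity is determined by the DC/AC ratio.
Given: P_dc = 41.51 kW, DC/AC ratio = 1.18
P_ac = P_dc / ratio = 41.51 / 1.18
P_ac = 35.18 kW

35.18


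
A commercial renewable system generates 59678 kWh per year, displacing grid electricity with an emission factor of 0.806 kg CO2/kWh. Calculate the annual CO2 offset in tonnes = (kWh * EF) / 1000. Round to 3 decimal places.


CO2 offset in kg = generation * emission_factor
CO2 offset = 59678 * 0.806 = 48100.47 kg
Convert to tonnes:
  CO2 offset = 48100.47 / 1000 = 48.100 tonnes

48.100


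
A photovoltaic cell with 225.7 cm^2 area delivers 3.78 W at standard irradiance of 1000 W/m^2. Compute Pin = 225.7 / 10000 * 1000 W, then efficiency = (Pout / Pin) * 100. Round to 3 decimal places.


First compute the input power:
  Pin = area_cm2 / 10000 * G = 225.7 / 10000 * 1000 = 22.57 W
Then compute efficiency:
  Efficiency = (Pout / Pin) * 100 = (3.78 / 22.57) * 100
  Efficiency = 16.748%

16.748


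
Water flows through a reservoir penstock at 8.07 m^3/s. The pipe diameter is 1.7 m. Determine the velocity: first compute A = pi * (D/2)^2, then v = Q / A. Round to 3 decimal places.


Compute pipe cross-sectional area:
  A = pi * (D/2)^2 = pi * (1.7/2)^2 = 2.2698 m^2
Calculate velocity:
  v = Q / A = 8.07 / 2.2698
  v = 3.555 m/s

3.555


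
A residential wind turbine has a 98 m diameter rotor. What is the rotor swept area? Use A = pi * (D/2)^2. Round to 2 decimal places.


Compute the rotor radius:
  r = D / 2 = 98 / 2 = 49.0 m
Calculate swept area:
  A = pi * r^2 = pi * 49.0^2
  A = 7542.96 m^2

7542.96


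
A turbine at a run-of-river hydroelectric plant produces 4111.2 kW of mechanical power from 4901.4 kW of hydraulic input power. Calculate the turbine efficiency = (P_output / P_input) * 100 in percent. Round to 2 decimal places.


Turbine efficiency = (output power / input power) * 100
eta = (4111.2 / 4901.4) * 100
eta = 83.88%

83.88


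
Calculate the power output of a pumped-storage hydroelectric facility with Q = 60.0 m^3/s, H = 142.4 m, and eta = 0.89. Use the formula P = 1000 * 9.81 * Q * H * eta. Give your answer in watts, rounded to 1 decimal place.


Apply the hydropower formula P = rho * g * Q * H * eta
rho * g = 1000 * 9.81 = 9810.0
P = 9810.0 * 60.0 * 142.4 * 0.89
P = 74596809.6 W

74596809.6


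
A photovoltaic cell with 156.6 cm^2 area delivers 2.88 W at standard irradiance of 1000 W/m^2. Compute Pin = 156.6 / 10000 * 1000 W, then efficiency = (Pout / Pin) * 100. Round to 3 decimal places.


First compute the input power:
  Pin = area_cm2 / 10000 * G = 156.6 / 10000 * 1000 = 15.66 W
Then compute efficiency:
  Efficiency = (Pout / Pin) * 100 = (2.88 / 15.66) * 100
  Efficiency = 18.391%

18.391


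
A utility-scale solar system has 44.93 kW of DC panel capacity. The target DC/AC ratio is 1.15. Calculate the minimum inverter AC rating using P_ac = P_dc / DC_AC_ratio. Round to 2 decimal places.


The inverter AC capacity is determined by the DC/AC ratio.
Given: P_dc = 44.93 kW, DC/AC ratio = 1.15
P_ac = P_dc / ratio = 44.93 / 1.15
P_ac = 39.07 kW

39.07


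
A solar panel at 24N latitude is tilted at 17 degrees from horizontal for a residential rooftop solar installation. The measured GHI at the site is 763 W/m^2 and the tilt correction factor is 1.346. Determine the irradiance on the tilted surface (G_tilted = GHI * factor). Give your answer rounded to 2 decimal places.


Identify the given values:
  GHI = 763 W/m^2, tilt correction factor = 1.346
Apply the formula G_tilted = GHI * factor:
  G_tilted = 763 * 1.346
  G_tilted = 1027.00 W/m^2

1027.00


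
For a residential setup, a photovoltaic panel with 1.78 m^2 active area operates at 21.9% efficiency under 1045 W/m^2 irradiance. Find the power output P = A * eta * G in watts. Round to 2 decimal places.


Use the solar power formula P = A * eta * G.
Given: A = 1.78 m^2, eta = 0.219, G = 1045 W/m^2
P = 1.78 * 0.219 * 1045
P = 407.36 W

407.36


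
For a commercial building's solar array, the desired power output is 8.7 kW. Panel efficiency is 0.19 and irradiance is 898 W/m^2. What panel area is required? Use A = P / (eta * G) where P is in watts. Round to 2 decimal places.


Convert target power to watts: P = 8.7 * 1000 = 8700.0 W
Compute denominator: eta * G = 0.19 * 898 = 170.62
Required area A = P / (eta * G) = 8700.0 / 170.62
A = 50.99 m^2

50.99


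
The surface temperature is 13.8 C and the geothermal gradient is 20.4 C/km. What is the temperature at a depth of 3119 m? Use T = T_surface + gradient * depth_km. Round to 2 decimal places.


Convert depth to km: 3119 / 1000 = 3.119 km
Temperature increase = gradient * depth_km = 20.4 * 3.119 = 63.63 C
Temperature at depth = T_surface + delta_T = 13.8 + 63.63
T = 77.43 C

77.43


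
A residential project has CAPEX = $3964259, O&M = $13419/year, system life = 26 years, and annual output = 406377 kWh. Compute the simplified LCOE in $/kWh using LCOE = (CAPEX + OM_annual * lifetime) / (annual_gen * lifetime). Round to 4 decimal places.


Total cost = CAPEX + OM * lifetime = 3964259 + 13419 * 26 = 3964259 + 348894 = 4313153
Total generation = annual * lifetime = 406377 * 26 = 10565802 kWh
LCOE = 4313153 / 10565802
LCOE = 0.4082 $/kWh

0.4082


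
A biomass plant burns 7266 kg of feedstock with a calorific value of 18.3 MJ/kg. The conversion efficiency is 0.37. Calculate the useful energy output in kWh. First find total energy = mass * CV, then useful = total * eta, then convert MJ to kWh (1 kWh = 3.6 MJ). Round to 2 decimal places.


Total energy = mass * CV = 7266 * 18.3 = 132967.8 MJ
Useful energy = total * eta = 132967.8 * 0.37 = 49198.09 MJ
Convert to kWh: 49198.09 / 3.6
Useful energy = 13666.14 kWh

13666.14


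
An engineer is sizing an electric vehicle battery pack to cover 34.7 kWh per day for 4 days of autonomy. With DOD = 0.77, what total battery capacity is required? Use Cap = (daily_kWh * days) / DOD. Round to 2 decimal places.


Total energy needed = daily * days = 34.7 * 4 = 138.8 kWh
Account for depth of discharge:
  Cap = total_energy / DOD = 138.8 / 0.77
  Cap = 180.26 kWh

180.26


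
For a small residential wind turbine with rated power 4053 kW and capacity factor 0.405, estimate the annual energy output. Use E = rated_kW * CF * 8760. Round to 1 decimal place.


Annual energy = rated_kW * capacity_factor * hours_per_year
Given: P_rated = 4053 kW, CF = 0.405, hours = 8760
E = 4053 * 0.405 * 8760
E = 14379233.4 kWh

14379233.4


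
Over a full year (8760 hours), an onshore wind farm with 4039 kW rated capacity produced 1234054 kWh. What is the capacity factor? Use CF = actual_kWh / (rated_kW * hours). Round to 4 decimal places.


Capacity factor = actual output / maximum possible output
Maximum possible = rated * hours = 4039 * 8760 = 35381640 kWh
CF = 1234054 / 35381640
CF = 0.0349

0.0349


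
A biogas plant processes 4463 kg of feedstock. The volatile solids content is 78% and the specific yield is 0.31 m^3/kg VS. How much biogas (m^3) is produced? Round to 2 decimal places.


Compute volatile solids:
  VS = mass * VS_fraction = 4463 * 0.78 = 3481.14 kg
Calculate biogas volume:
  Biogas = VS * specific_yield = 3481.14 * 0.31
  Biogas = 1079.15 m^3

1079.15
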